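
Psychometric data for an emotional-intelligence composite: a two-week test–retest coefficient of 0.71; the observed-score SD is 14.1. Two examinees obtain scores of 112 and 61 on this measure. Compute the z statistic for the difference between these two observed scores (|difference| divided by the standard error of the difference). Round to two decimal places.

4.75

The standard error of measurement is 14.100*√(1 − 0.710) ≈ 14.100*0.539 ≈ 7.593.
SE_diff = SEM * √2 ≈ 7.593 * 1.414 ≈ 10.738
z = |112 − 61| / 10.738 = 51 / 10.738 ≈ 4.749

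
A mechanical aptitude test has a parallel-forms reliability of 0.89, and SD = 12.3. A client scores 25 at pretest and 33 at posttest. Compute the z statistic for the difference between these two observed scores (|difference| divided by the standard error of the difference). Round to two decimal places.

SEM = 12.30000 · √(1 − 0.89000) = 12.30000 · √0.11000 ≃ 12.30000 · 0.33166 ≃ 4.07945
Standard error of the difference = 4.07945·√2 ≃ 5.76921
z = 8 / 5.76921 ≃ 1.38667

1.39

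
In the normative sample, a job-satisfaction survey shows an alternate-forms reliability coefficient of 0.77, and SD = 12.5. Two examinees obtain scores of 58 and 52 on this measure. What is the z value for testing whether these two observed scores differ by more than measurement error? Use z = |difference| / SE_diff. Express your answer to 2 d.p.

SEM = 12.5000·√(1 − 0.7700) ≈ 5.9948
SE_diff = SEM · √2 ≈ 5.9948 · 1.4142 ≈ 8.4779
z = |58 − 52| / 8.4779 = 6 / 8.4779 ≈ 0.7077

0.71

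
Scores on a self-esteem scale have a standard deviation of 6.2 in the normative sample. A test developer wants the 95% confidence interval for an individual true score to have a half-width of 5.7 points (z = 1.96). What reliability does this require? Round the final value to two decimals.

0.78

Required SEM = 5.7 / 1.96 ≈ 2.908
Required reliability = 1 − (SEM/SD)² = 1 − 0.220 ≈ 0.780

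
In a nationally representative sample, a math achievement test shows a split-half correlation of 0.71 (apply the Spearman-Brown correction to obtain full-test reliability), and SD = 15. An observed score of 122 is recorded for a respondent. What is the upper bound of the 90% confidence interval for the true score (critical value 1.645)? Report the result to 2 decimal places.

r_full = 2·0.71 / (1 + 0.71) ≈ 0.8304
SEM = 15.0000·√(1 − 0.8304) ≈ 6.1772
Half-width = 1.645·6.1772 ≈ 10.1615
Upper limit = 122 + 10.1615 ≈ 132.1615

132.16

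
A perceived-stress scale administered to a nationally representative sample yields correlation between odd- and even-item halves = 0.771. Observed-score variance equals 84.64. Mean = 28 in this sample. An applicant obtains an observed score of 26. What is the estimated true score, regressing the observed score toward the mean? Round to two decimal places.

26.26

r_full = 2·0.771 / (1 + 0.771) ≈ 0.8707
T̂ = r·X + (1 − r)·M = 0.8707·26 + 0.1293·28 ≈ 22.6381 + 3.6206 ≈ 26.2586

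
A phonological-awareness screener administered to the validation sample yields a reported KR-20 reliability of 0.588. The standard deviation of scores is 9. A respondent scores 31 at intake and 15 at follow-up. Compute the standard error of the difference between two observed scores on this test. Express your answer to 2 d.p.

SEM = 9.000 * √(1 − 0.588) = 9.000 * √0.412 ≈ 9.000 * 0.642 ≈ 5.777
Standard error of the difference = 5.777·√2 ≈ 8.170

8.17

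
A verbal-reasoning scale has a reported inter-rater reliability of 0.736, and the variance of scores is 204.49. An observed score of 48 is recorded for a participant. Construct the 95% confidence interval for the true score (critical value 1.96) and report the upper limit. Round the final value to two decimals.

62.40

σ = 204.49^(1/2) = 14.3000
The standard error of measurement is 14.3000×√(1 − 0.7360) ≈ 14.3000×0.5138 ≈ 7.3475.
1.96 × SEM ≈ 14.4010
Upper limit = 48 + 14.4010 ≈ 62.4010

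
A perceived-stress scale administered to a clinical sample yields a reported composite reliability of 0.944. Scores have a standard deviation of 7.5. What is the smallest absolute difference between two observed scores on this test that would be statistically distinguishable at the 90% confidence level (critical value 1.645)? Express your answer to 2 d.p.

4.13

SEM = 7.50000×√(1 − 0.94400) ≈ 1.77482
Standard error of the difference = 1.77482·√2 ≈ 2.50998
Minimum reliable difference = 1.645 × SE_diff ≈ 1.645 × 2.50998 ≈ 4.12892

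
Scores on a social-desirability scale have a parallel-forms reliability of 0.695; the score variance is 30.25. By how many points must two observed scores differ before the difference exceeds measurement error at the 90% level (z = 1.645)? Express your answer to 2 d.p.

7.07

SD = √30.25 = 5.50000
SEM = 5.50000 × √(1 − 0.69500) = 5.50000 × √0.30500 ≈ 5.50000 × 0.55227 ≈ 3.03747
SE_diff = √2 × SEM ≈ 4.29564
Minimum reliable difference = 1.645 × SE_diff ≈ 1.645 × 4.29564 ≈ 7.06632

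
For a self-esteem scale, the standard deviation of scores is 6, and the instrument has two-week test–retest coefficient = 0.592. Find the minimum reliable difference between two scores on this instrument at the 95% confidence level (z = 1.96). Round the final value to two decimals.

10.62

SEM = 6.00000 × √(1 − 0.59200) = 6.00000 × √0.40800 ≈ 6.00000 × 0.63875 ≈ 3.83249
SE_diff = √2 × SEM ≈ 5.41996
Minimum reliable difference = 1.96 × SE_diff ≈ 1.96 × 5.41996 ≈ 10.62313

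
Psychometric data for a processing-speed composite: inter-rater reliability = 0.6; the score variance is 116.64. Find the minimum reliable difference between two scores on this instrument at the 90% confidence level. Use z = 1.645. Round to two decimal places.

15.89

SD = √116.64 = 10.8000
SEM = 10.8000 × √(1 − 0.6000) = 10.8000 × √0.4000 ≈ 10.8000 × 0.6325 ≈ 6.8305
Standard error of the difference = 6.8305·√2 ≈ 9.6598
Minimum reliable difference = 1.645 × SE_diff ≈ 1.645 × 9.6598 ≈ 15.8904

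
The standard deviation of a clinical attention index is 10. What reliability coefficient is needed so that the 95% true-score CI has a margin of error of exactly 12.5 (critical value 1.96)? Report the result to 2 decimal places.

0.59

Required SEM = 12.5 / 1.96 ≃ 6.378
r = 1 − (6.378/10)² ≃ 1 − 0.407 ≃ 0.593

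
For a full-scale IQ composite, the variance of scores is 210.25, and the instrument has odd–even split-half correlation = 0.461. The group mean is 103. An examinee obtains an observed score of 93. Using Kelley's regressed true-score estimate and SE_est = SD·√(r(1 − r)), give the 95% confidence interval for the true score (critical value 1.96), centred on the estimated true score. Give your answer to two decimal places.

SD = √210.25 = 14.500
Full-length reliability (Spearman-Brown) = 2(0.461)/(1+0.461) ≈ 0.631
T̂ = 0.631(93) + 0.369(103) ≈ 96.689
SE_est = SD * √(r(1 − r)) = 14.500 * √0.233 ≈ 14.500 * 0.483 ≈ 6.996
95% CI: 96.689 ± 13.713 ≈ (82.976, 110.402)

[82.98, 110.40]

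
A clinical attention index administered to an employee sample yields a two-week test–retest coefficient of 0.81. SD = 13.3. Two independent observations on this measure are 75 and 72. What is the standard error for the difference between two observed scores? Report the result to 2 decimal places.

8.20

The standard error of measurement is 13.30000·√(1 − 0.81000) ≈ 13.30000·0.43589 ≈ 5.79734.
SE_diff = √2 · SEM ≈ 8.19867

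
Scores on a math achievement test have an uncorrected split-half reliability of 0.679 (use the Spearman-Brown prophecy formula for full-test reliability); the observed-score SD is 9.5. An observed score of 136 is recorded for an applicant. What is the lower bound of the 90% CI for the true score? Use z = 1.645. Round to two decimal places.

Spearman-Brown: r = 2(0.679) / (1 + 0.679) = 1.358 / 1.679 ≈ 0.809
SEM = 9.500 · √(1 − 0.809) = 9.500 · √0.191 ≈ 9.500 · 0.437 ≈ 4.154
Margin = 1.645 · 4.154 ≈ 6.833
Lower limit = 136 − 6.833 ≈ 129.167

129.17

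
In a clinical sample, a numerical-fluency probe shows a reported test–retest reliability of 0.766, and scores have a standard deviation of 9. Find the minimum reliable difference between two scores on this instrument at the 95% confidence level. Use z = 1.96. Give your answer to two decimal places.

SEM = 9.000 × √(1 − 0.766) = 9.000 × √0.234 ≈ 9.000 × 0.484 ≈ 4.354
SE_diff = √2 × SEM ≈ 6.157
Minimum reliable difference = 1.96 × SE_diff ≈ 1.96 × 6.157 ≈ 12.068

12.07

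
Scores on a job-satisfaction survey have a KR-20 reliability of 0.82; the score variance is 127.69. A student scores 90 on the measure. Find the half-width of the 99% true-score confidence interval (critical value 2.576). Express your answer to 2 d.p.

12.35

SD = √127.69 = 11.300
SEM = 11.300*√(1 − 0.820) ≈ 4.794
Margin = 2.576 * 4.794 ≈ 12.350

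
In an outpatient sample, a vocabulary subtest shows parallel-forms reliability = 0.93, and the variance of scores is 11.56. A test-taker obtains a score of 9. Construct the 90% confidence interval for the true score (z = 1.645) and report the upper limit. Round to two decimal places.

10.48

SD = √11.56 ≃ 3.400
SEM = 3.400 × √(1 − 0.930) = 3.400 × √0.070 ≃ 3.400 × 0.265 ≃ 0.900
Margin = 1.645 × 0.900 ≃ 1.480
Upper bound: 9 + 1.480 = 10.480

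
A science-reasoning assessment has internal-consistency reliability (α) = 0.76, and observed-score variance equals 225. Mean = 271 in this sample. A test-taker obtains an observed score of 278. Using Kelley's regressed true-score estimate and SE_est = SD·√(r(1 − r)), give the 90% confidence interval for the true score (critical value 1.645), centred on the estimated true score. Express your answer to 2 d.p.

σ = 225^(1/2) = 15.000
T̂ = r·X + (1 − r)·M = 0.760×278 + 0.240×271 = 211.280 + 65.040 ≃ 276.320
SE_est = SD × √(r(1 − r)) = 15.000 × √0.182 ≃ 15.000 × 0.427 ≃ 6.406
90% CI: 276.320 ± 10.538 ≃ (265.782, 286.858)

[265.78, 286.86]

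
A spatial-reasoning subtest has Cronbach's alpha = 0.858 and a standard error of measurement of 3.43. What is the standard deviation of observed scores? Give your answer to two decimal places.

9.10

SD = 3.43 / √(1 − 0.858) ≈ 9.102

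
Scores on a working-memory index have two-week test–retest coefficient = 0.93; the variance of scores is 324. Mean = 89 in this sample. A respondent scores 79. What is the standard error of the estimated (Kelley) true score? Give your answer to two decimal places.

4.59

SD = √324 = 18.0000
SE_est = SD · √(r(1 − r)) = 18.0000 · √0.0651 ≈ 18.0000 · 0.2551 ≈ 4.5926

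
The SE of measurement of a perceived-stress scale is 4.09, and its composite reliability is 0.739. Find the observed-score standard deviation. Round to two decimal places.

8.01

SD = SEM / √(1 − r) = 4.09 / √0.2610 ≈ 4.09 / 0.5109 ≈ 8.0058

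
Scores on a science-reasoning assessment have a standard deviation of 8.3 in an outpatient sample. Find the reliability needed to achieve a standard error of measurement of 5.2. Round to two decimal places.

Required reliability = 1 − (SEM/SD)² = 1 − 0.3925 ≈ 0.6075

0.61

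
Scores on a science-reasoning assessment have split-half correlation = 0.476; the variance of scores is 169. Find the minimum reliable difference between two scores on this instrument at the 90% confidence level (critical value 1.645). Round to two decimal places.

SD = √169 = 13.0000
Full-length reliability (Spearman-Brown) = 2(0.476)/(1+0.476) ≈ 0.6450
The standard error of measurement is 13.0000·√(1 − 0.6450) ≈ 13.0000·0.5958 ≈ 7.7458.
SE_diff = √2 · SEM ≈ 10.9542
Minimum reliable difference = 1.645 · SE_diff ≈ 1.645 · 10.9542 ≈ 18.0197

18.02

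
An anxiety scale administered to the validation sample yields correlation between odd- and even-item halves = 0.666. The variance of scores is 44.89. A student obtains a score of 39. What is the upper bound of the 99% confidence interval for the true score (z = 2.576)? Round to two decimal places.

SD = √44.89 ≈ 6.70000
Full-length reliability (Spearman-Brown) = 2(0.666)/(1+0.666) ≈ 0.79952
The standard error of measurement is 6.70000·√(1 − 0.79952) ≈ 6.70000·0.44775 ≈ 2.99993.
2.576 · SEM ≈ 7.72781
Upper limit = 39 + 7.72781 ≈ 46.72781

46.73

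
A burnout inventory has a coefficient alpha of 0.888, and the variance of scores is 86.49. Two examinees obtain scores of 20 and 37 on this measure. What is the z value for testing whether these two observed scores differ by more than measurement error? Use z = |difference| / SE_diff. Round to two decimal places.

SD = √86.49 ≃ 9.3000
SEM = 9.3000 · √(1 − 0.8880) = 9.3000 · √0.1120 ≃ 9.3000 · 0.3347 ≃ 3.1124
SE_diff = SEM · √2 ≃ 3.1124 · 1.4142 ≃ 4.4016
z = |20 − 37| / 4.4016 = 17 / 4.4016 ≃ 3.8623

3.86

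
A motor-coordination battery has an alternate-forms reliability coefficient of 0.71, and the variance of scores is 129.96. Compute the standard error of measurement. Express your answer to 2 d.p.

6.14

SD = √129.96 = 11.400
SEM = 11.400 · √(1 − 0.710) = 11.400 · √0.290 ≈ 11.400 · 0.539 ≈ 6.139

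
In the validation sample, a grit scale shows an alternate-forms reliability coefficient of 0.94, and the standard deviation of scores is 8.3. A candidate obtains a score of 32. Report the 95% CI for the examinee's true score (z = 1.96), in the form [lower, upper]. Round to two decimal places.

[28.02, 35.98]

SEM = 8.3000 · √(1 − 0.9400) = 8.3000 · √0.0600 ≃ 8.3000 · 0.2449 ≃ 2.0331
Half-width = 1.96·2.0331 ≃ 3.9848
Interval: (28.0152, 35.9848)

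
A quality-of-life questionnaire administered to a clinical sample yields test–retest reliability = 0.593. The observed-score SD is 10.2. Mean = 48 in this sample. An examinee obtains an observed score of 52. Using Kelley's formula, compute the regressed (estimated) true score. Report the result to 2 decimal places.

50.37

Estimated true score = 0.5930*52 + (1 − 0.5930)*48 ≃ 50.3720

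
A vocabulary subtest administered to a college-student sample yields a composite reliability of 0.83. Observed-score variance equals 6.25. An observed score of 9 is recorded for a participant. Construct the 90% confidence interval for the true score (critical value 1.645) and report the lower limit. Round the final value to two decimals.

SD = √6.25 = 2.5000
The standard error of measurement is 2.5000*√(1 − 0.8300) ≃ 2.5000*0.4123 ≃ 1.0308.
1.645 * SEM ≃ 1.6956
Lower bound: 9 − 1.6956 = 7.3044

7.30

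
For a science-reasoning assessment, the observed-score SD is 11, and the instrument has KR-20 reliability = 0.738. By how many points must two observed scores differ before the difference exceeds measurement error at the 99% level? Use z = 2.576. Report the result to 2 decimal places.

SEM = 11.0000 * √(1 − 0.7380) = 11.0000 * √0.2620 ≈ 11.0000 * 0.5119 ≈ 5.6305
SE_diff = √2 * SEM ≈ 7.9627
Smallest detectable difference = 2.576*7.9627 ≈ 20.5118

20.51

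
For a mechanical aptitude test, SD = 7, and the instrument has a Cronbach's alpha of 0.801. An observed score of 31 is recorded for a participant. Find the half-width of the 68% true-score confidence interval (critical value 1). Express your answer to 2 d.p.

3.12

SEM = 7.0000·√(1 − 0.8010) ≈ 3.1227
Margin = 1 · 3.1227 ≈ 3.1227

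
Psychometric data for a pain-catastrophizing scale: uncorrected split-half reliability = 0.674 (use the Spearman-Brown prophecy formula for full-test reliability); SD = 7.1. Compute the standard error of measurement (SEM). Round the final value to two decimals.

3.13

Full-length reliability (Spearman-Brown) = 2(0.674)/(1+0.674) ≈ 0.8053
The standard error of measurement is 7.1000·√(1 − 0.8053) ≈ 7.1000·0.4413 ≈ 3.1332.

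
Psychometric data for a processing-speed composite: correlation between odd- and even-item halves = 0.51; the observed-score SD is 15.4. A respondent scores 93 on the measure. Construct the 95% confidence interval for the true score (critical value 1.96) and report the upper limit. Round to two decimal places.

110.19

r_full = 2·0.51 / (1 + 0.51) ≈ 0.6755
The standard error of measurement is 15.4000·√(1 − 0.6755) ≈ 15.4000·0.5697 ≈ 8.7726.
Margin = 1.96 · 8.7726 ≈ 17.1944
Upper limit = 93 + 17.1944 ≈ 110.1944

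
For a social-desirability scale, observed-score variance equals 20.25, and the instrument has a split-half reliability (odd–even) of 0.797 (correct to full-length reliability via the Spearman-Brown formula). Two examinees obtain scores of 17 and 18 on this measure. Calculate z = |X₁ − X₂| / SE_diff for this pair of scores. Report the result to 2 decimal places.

0.47

SD = √20.25 ≈ 4.5000
r_full = 2·0.797 / (1 + 0.797) ≈ 0.8870
The standard error of measurement is 4.5000*√(1 − 0.8870) ≈ 4.5000*0.3361 ≈ 1.5125.
Standard error of the difference = 1.5125·√2 ≈ 2.1390
z = 1 / 2.1390 ≈ 0.4675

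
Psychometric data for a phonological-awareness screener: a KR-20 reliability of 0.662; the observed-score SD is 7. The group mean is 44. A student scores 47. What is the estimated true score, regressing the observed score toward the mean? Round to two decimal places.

45.99

Estimated true score = 0.6620·47 + (1 − 0.6620)·44 ≈ 45.9860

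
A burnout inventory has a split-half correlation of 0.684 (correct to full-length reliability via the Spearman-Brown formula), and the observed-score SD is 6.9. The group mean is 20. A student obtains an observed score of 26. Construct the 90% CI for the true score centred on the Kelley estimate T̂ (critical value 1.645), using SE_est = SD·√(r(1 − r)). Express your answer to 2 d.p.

[20.44, 29.31]

r_full = 2·0.684 / (1 + 0.684) ≈ 0.81235
Estimated true score = 0.81235×26 + (1 − 0.81235)×20 ≈ 24.87411
SE_est = 6.90000×√(0.81235×0.18765) ≈ 2.69398
CI = 24.87411 ± 1.645 × 2.69398 → [20.44252, 29.30570]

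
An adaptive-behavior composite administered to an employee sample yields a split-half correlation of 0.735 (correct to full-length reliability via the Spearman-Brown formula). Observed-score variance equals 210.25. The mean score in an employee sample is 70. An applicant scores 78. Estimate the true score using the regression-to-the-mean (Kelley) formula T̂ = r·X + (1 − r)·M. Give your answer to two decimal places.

76.78

Spearman-Brown: r = 2(0.735) / (1 + 0.735) = 1.470 / 1.735 ≈ 0.847
T̂ = r·X + (1 − r)·M = 0.847×78 + 0.153×70 ≈ 66.086 + 10.692 ≈ 76.778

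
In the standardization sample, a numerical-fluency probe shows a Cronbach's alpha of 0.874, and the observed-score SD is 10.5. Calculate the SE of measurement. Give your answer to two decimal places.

3.73

SEM = 10.5000*√(1 − 0.8740) ≈ 3.7271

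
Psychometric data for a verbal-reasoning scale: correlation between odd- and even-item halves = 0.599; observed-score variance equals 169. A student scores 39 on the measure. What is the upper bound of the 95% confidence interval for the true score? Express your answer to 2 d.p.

51.76

σ = 169^(1/2) = 13.000
Full-length reliability (Spearman-Brown) = 2(0.599)/(1+0.599) ≈ 0.749
SEM = 13.000*√(1 − 0.749) ≈ 6.510
Margin = 1.96 * 6.510 ≈ 12.760
Upper limit = 39 + 12.760 ≈ 51.760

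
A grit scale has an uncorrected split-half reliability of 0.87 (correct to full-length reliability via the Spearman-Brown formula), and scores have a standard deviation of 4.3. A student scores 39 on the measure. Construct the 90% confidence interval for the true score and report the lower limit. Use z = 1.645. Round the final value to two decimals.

37.13

Full-length reliability (Spearman-Brown) = 2(0.87)/(1+0.87) ≈ 0.93048
SEM = 4.30000 * √(1 − 0.93048) = 4.30000 * √0.06952 ≈ 4.30000 * 0.26366 ≈ 1.13376
Half-width = 1.645*1.13376 ≈ 1.86503
Lower limit = 39 − 1.86503 ≈ 37.13497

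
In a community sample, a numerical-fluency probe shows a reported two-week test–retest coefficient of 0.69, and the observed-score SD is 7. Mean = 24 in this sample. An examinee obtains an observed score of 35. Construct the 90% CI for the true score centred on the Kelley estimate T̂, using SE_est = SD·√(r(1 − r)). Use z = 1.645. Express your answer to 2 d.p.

[26.26, 36.92]

T̂ = 0.69000(35) + 0.31000(24) ≃ 31.59000
SE_est = SD · √(r(1 − r)) = 7.00000 · √0.21390 ≃ 7.00000 · 0.46249 ≃ 3.23745
90% CI: 31.59000 ± 5.32561 ≃ (26.26439, 36.91561)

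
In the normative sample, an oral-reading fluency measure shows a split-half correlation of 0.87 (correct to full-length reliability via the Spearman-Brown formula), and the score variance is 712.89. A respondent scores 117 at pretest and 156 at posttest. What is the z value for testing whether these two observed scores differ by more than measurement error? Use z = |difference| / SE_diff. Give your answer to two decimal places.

3.92

SD = √712.89 = 26.700
r_full = 2·0.87 / (1 + 0.87) ≈ 0.930
SEM = 26.700 × √(1 − 0.930) = 26.700 × √0.070 ≈ 26.700 × 0.264 ≈ 7.040
SE_diff = √2 × SEM ≈ 9.956
z = 39 / 9.956 ≈ 3.917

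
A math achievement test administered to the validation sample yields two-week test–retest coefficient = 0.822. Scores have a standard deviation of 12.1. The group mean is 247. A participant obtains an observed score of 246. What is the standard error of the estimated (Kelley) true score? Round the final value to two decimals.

4.63

SE_est = SD · √(r(1 − r)) = 12.100 · √0.146 ≈ 12.100 · 0.383 ≈ 4.628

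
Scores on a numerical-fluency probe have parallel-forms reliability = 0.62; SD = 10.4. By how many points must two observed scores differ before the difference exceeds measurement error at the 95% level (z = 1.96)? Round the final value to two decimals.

The standard error of measurement is 10.4000*√(1 − 0.6200) ≃ 10.4000*0.6164 ≃ 6.4110.
Standard error of the difference = 6.4110·√2 ≃ 9.0665
Minimum reliable difference = 1.96 * SE_diff ≃ 1.96 * 9.0665 ≃ 17.7704

17.77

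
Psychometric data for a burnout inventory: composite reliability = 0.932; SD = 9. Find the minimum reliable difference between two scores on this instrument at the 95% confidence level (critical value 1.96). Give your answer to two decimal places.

SEM = 9.000 × √(1 − 0.932) = 9.000 × √0.068 ≈ 9.000 × 0.261 ≈ 2.347
SE_diff = √2 × SEM ≈ 3.319
Smallest detectable difference = 1.96×3.319 ≈ 6.505

6.51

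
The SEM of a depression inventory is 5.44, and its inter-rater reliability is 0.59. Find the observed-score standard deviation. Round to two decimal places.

8.50

SD = SEM / √(1 − r) = 5.44 / √0.4100 ≃ 5.44 / 0.6403 ≃ 8.4959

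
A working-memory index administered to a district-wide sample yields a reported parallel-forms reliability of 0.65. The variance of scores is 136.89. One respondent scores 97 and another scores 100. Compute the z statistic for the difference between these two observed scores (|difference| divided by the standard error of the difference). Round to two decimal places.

SD = √136.89 ≈ 11.7000
The standard error of measurement is 11.7000*√(1 − 0.6500) ≈ 11.7000*0.5916 ≈ 6.9218.
SE_diff = √2 * SEM ≈ 9.7889
z = |97 − 100| / 9.7889 = 3 / 9.7889 ≈ 0.3065

0.31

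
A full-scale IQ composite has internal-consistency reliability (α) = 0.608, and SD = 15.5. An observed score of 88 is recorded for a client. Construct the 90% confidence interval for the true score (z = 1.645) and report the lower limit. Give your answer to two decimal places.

SEM = 15.5000 × √(1 − 0.6080) = 15.5000 × √0.3920 ≈ 15.5000 × 0.6261 ≈ 9.7045
Margin = 1.645 × 9.7045 ≈ 15.9640
Lower limit = 88 − 15.9640 ≈ 72.0360

72.04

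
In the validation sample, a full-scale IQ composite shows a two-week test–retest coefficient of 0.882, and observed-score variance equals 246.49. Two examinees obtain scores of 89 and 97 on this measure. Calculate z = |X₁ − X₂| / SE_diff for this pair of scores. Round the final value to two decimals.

1.05

σ = 246.49^(1/2) = 15.700
SEM = 15.700 * √(1 − 0.882) = 15.700 * √0.118 ≈ 15.700 * 0.344 ≈ 5.393
Standard error of the difference = 5.393·√2 ≈ 7.627
z = 8 / 7.627 ≈ 1.049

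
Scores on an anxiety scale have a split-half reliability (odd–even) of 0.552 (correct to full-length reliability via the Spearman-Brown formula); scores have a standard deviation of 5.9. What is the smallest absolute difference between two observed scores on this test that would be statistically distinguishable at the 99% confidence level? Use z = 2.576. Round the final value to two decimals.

r_full = 2·0.552 / (1 + 0.552) ≈ 0.711
SEM = 5.900*√(1 − 0.711) ≈ 3.170
Standard error of the difference = 3.170·√2 ≈ 4.483
Smallest detectable difference = 2.576*4.483 ≈ 11.548

11.55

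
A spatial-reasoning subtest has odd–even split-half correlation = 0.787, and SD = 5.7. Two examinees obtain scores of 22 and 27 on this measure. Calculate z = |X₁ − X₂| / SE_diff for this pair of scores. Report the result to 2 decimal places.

1.80

Spearman-Brown: r = 2(0.787) / (1 + 0.787) = 1.574 / 1.787 ≈ 0.881
SEM = 5.700 * √(1 − 0.881) = 5.700 * √0.119 ≈ 5.700 * 0.345 ≈ 1.968
Standard error of the difference = 1.968·√2 ≈ 2.783
z = 5 / 2.783 ≈ 1.797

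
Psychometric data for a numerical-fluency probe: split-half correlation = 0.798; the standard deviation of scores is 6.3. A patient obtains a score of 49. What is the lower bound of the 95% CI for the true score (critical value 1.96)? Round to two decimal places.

44.86

Full-length reliability (Spearman-Brown) = 2(0.798)/(1+0.798) ≈ 0.8877
The standard error of measurement is 6.3000·√(1 − 0.8877) ≈ 6.3000·0.3352 ≈ 2.1116.
1.96 · SEM ≈ 4.1388
Lower bound: 49 − 4.1388 = 44.8612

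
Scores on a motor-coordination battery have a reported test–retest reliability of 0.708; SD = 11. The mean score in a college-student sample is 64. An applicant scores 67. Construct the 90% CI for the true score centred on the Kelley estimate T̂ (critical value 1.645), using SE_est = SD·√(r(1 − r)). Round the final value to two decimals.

[57.90, 74.35]

T̂ = r·X + (1 − r)·M = 0.70800×67 + 0.29200×64 = 47.43600 + 18.68800 ≈ 66.12400
SE_est = SD × √(r(1 − r)) = 11.00000 × √0.20674 ≈ 11.00000 × 0.45468 ≈ 5.00151
CI = 66.12400 ± 1.645 × 5.00151 → [57.89652, 74.35148]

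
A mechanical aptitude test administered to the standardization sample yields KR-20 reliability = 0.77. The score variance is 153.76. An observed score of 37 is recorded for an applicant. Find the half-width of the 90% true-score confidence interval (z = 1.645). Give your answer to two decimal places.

9.78

SD = √153.76 ≈ 12.400
SEM = 12.400 × √(1 − 0.770) = 12.400 × √0.230 ≈ 12.400 × 0.480 ≈ 5.947
Half-width = 1.645×5.947 ≈ 9.783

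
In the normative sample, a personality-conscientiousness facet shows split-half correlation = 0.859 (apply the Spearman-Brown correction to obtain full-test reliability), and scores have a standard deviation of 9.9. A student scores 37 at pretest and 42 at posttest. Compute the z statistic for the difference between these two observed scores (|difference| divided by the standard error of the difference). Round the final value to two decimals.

1.30

Spearman-Brown: r = 2(0.859) / (1 + 0.859) = 1.718 / 1.859 ≃ 0.924
SEM = 9.900 · √(1 − 0.924) = 9.900 · √0.076 ≃ 9.900 · 0.275 ≃ 2.726
Standard error of the difference = 2.726·√2 ≃ 3.856
z = |37 − 42| / 3.856 = 5 / 3.856 ≃ 1.297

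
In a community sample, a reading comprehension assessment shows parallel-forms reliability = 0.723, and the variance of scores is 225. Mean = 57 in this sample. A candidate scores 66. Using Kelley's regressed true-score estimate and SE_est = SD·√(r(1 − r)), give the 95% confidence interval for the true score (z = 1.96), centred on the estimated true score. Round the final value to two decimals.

SD = √225 = 15.000
Estimated true score = 0.723*66 + (1 − 0.723)*57 ≈ 63.507
SE_est = 15.000·√[r(1 − r)] ≈ 6.713
CI = 63.507 ± 1.96 * 6.713 → [50.350, 76.664]

[50.35, 76.66]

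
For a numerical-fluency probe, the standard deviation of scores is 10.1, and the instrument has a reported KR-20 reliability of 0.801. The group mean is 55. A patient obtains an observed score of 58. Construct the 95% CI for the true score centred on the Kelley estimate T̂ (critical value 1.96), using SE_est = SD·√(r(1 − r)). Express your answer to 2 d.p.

T̂ = 0.80100(58) + 0.19900(55) ≈ 57.40300
SE_est = 10.10000·√[r(1 − r)] ≈ 4.03241
95% CI: 57.40300 ± 7.90351 ≈ (49.49949, 65.30651)

[49.50, 65.31]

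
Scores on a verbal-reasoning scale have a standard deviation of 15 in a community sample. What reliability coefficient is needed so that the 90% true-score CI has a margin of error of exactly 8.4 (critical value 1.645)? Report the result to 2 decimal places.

0.88

Required SEM = 8.4 / 1.645 ≈ 5.10638
Required reliability = 1 − (SEM/SD)² = 1 − 0.11589 ≈ 0.88411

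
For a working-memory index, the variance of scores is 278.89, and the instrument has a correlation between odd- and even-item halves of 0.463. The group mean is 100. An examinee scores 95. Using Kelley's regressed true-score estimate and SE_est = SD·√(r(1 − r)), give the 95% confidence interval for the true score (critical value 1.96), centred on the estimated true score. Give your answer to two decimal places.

[81.06, 112.61]

σ = 278.89^(1/2) = 16.700
Spearman-Brown: r = 2(0.463) / (1 + 0.463) = 0.926 / 1.463 ≃ 0.633
Estimated true score = 0.633*95 + (1 − 0.633)*100 ≃ 96.835
SE_est = SD * √(r(1 − r)) = 16.700 * √0.232 ≃ 16.700 * 0.482 ≃ 8.049
95% CI: 96.835 ± 15.777 ≃ (81.058, 112.612)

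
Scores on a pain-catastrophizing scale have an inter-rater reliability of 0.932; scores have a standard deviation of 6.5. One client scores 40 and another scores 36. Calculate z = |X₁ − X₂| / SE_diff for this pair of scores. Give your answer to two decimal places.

SEM = 6.500·√(1 − 0.932) ≈ 1.695
Standard error of the difference = 1.695·√2 ≈ 2.397
z = |40 − 36| / 2.397 = 4 / 2.397 ≈ 1.669

1.67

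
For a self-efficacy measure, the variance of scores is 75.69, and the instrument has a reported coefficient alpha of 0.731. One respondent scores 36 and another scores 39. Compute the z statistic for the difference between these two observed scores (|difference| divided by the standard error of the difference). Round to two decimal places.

SD = √75.69 = 8.700
SEM = 8.700 * √(1 − 0.731) = 8.700 * √0.269 ≈ 8.700 * 0.519 ≈ 4.512
SE_diff = SEM * √2 ≈ 4.512 * 1.414 ≈ 6.381
z = |36 − 39| / 6.381 = 3 / 6.381 ≈ 0.470

0.47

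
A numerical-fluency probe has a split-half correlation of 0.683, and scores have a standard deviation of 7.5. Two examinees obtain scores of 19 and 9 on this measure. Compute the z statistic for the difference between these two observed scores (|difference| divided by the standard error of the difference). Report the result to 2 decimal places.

r_full = 2·0.683 / (1 + 0.683) ≃ 0.81165
SEM = 7.50000·√(1 − 0.81165) ≃ 3.25498
Standard error of the difference = 3.25498·√2 ≃ 4.60324
z = 10 / 4.60324 ≃ 2.17238

2.17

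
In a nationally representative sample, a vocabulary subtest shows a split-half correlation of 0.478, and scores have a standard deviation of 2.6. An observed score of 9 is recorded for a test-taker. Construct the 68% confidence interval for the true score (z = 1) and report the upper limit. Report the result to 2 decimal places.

10.55

Spearman-Brown: r = 2(0.478) / (1 + 0.478) = 0.956 / 1.478 ≃ 0.647
SEM = 2.600·√(1 − 0.647) ≃ 1.545
Half-width = 1·1.545 ≃ 1.545
Upper bound: 9 + 1.545 = 10.545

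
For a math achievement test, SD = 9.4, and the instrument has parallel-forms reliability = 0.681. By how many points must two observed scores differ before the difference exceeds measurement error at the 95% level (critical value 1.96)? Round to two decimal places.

The standard error of measurement is 9.4000*√(1 − 0.6810) ≃ 9.4000*0.5648 ≃ 5.3091.
Standard error of the difference = 5.3091·√2 ≃ 7.5082
Smallest detectable difference = 1.96*7.5082 ≃ 14.7162

14.72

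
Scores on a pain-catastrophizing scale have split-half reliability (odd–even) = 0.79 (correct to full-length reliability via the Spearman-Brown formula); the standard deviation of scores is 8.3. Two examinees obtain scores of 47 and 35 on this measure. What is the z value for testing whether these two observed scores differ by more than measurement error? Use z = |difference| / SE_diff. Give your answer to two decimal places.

r_full = 2·0.79 / (1 + 0.79) ≈ 0.88268
SEM = 8.30000×√(1 − 0.88268) ≈ 2.84290
SE_diff = SEM × √2 ≈ 2.84290 × 1.41421 ≈ 4.02046
z = |47 − 35| / 4.02046 = 12 / 4.02046 ≈ 2.98473

2.98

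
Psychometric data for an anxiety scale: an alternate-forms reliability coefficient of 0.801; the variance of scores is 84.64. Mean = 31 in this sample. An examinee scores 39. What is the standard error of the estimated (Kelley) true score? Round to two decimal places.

σ = 84.64^(1/2) = 9.2000
SE_est = 9.2000·√[r(1 − r)] ≈ 3.6731

3.67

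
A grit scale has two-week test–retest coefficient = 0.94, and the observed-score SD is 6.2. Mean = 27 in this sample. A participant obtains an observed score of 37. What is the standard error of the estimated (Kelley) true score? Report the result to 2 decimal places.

1.47

SE_est = 6.200×√(0.940×0.060) ≈ 1.472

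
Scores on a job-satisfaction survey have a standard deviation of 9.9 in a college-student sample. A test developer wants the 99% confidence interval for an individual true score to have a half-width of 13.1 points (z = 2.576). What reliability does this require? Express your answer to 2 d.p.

0.74

Required SEM = 13.1 / 2.576 ≃ 5.08540
r = 1 − (SEM / SD)² = 1 − (5.08540 / 9.9)² ≃ 1 − 0.26386 ≃ 0.73614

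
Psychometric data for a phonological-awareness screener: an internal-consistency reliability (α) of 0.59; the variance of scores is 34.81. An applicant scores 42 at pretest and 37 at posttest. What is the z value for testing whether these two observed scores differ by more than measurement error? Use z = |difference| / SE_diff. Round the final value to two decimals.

0.94

SD = √34.81 ≈ 5.900
The standard error of measurement is 5.900*√(1 − 0.590) ≈ 5.900*0.640 ≈ 3.778.
Standard error of the difference = 3.778·√2 ≈ 5.343
z = |42 − 37| / 5.343 = 5 / 5.343 ≈ 0.936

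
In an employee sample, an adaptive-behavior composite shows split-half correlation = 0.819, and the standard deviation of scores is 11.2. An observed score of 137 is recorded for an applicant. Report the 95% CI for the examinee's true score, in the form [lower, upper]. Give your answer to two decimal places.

r_full = 2·0.819 / (1 + 0.819) ≃ 0.9005
SEM = 11.2000 · √(1 − 0.9005) = 11.2000 · √0.0995 ≃ 11.2000 · 0.3154 ≃ 3.5330
Half-width = 1.96·3.5330 ≃ 6.9246
95% CI: 137 ± 6.9246 = [130.0754, 143.9246]

[130.08, 143.92]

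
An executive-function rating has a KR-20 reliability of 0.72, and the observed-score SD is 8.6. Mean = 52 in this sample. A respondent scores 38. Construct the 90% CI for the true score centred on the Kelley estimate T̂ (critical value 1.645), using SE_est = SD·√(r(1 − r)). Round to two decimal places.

T̂ = 0.7200(38) + 0.2800(52) ≃ 41.9200
SE_est = 8.6000·√[r(1 − r)] ≃ 3.8614
CI = 41.9200 ± 1.645 * 3.8614 → [35.5680, 48.2720]

[35.57, 48.27]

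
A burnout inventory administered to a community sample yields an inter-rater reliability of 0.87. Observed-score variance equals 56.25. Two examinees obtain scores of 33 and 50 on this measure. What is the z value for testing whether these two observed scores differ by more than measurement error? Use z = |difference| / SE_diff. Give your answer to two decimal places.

SD = √56.25 ≈ 7.5000
SEM = 7.5000·√(1 − 0.8700) ≈ 2.7042
SE_diff = SEM · √2 ≈ 2.7042 · 1.4142 ≈ 3.8243
z = |33 − 50| / 3.8243 = 17 / 3.8243 ≈ 4.4453

4.45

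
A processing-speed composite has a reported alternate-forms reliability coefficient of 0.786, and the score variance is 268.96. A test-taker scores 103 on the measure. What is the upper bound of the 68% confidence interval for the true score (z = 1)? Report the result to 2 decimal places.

110.59

SD = √268.96 ≃ 16.400
The standard error of measurement is 16.400·√(1 − 0.786) ≃ 16.400·0.463 ≃ 7.587.
Half-width = 1·7.587 ≃ 7.587
Upper bound: 103 + 7.587 = 110.587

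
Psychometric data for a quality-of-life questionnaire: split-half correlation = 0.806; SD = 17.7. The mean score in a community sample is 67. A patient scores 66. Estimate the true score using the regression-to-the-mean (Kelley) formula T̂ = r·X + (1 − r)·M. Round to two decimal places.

Spearman-Brown: r = 2(0.806) / (1 + 0.806) = 1.61200 / 1.80600 ≈ 0.89258
T̂ = 0.89258(66) + 0.10742(67) ≈ 66.10742

66.11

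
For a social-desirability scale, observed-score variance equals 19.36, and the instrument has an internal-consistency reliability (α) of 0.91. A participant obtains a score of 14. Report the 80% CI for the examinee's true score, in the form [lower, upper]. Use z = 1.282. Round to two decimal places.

σ = 19.36^(1/2) = 4.4000
SEM = 4.4000×√(1 − 0.9100) ≈ 1.3200
1.282 × SEM ≈ 1.6922
Interval: (12.3078, 15.6922)

[12.31, 15.69]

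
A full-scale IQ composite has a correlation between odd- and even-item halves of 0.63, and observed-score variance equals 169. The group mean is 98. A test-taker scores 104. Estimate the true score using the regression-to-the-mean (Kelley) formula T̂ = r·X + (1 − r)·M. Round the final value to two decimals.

Spearman-Brown: r = 2(0.63) / (1 + 0.63) = 1.2600 / 1.6300 ≈ 0.7730
Estimated true score = 0.7730·104 + (1 − 0.7730)·98 ≈ 102.6380

102.64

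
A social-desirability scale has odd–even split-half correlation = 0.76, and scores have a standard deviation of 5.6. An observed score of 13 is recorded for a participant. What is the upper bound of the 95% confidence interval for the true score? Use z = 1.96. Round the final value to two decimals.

17.05

Full-length reliability (Spearman-Brown) = 2(0.76)/(1+0.76) ≃ 0.864
SEM = 5.600 · √(1 − 0.864) = 5.600 · √0.136 ≃ 5.600 · 0.369 ≃ 2.068
1.96 · SEM ≃ 4.053
Upper bound: 13 + 4.053 = 17.053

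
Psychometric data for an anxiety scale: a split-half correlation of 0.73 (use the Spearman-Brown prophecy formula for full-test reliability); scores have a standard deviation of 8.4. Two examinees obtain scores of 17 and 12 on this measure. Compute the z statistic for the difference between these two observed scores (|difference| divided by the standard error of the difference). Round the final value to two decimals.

1.07

Spearman-Brown: r = 2(0.73) / (1 + 0.73) = 1.46000 / 1.73000 ≃ 0.84393
SEM = 8.40000*√(1 − 0.84393) ≃ 3.31847
SE_diff = SEM * √2 ≃ 3.31847 * 1.41421 ≃ 4.69303
z = |17 − 12| / 4.69303 = 5 / 4.69303 ≃ 1.06541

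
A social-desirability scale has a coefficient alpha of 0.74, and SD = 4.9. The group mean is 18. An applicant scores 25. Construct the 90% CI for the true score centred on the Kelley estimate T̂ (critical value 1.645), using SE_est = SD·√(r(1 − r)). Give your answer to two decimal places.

Estimated true score = 0.7400·25 + (1 − 0.7400)·18 ≈ 23.1800
SE_est = SD · √(r(1 − r)) = 4.9000 · √0.1924 ≈ 4.9000 · 0.4386 ≈ 2.1493
CI = 23.1800 ± 1.645 · 2.1493 → [19.6444, 26.7156]

[19.64, 26.72]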